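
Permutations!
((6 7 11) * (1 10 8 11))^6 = (11)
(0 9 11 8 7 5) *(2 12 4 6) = [9, 1, 12, 3, 6, 0, 2, 5, 7, 11, 10, 8, 4] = (0 9 11 8 7 5)(2 12 4 6)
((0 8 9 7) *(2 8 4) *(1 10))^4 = (10)(0 9 2)(4 7 8)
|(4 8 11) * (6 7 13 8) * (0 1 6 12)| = |(0 1 6 7 13 8 11 4 12)| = 9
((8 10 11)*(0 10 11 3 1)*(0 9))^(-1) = (0 9 1 3 10)(8 11)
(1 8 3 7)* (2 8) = [0, 2, 8, 7, 4, 5, 6, 1, 3] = (1 2 8 3 7)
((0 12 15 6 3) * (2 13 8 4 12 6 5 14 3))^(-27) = (0 12 6 15 2 5 13 14 8 3 4)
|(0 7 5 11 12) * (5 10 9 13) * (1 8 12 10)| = |(0 7 1 8 12)(5 11 10 9 13)| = 5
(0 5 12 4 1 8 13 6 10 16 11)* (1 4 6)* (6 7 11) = [5, 8, 2, 3, 4, 12, 10, 11, 13, 9, 16, 0, 7, 1, 14, 15, 6] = (0 5 12 7 11)(1 8 13)(6 10 16)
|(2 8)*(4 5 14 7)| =4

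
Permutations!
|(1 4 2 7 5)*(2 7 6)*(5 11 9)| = 6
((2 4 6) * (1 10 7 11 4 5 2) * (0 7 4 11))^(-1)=(11)(0 7)(1 6 4 10)(2 5)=((11)(0 7)(1 10 4 6)(2 5))^(-1)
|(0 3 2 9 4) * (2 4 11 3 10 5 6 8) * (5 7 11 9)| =12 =|(0 10 7 11 3 4)(2 5 6 8)|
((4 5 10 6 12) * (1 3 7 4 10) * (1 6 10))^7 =(12)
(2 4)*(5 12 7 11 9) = (2 4)(5 12 7 11 9) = [0, 1, 4, 3, 2, 12, 6, 11, 8, 5, 10, 9, 7]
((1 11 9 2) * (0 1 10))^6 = (11)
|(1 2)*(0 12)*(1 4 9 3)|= 10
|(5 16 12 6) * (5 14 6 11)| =4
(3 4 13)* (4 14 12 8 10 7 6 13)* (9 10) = [0, 1, 2, 14, 4, 5, 13, 6, 9, 10, 7, 11, 8, 3, 12] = (3 14 12 8 9 10 7 6 13)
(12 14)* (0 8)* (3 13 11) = [8, 1, 2, 13, 4, 5, 6, 7, 0, 9, 10, 3, 14, 11, 12] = (0 8)(3 13 11)(12 14)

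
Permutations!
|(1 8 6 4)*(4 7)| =|(1 8 6 7 4)| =5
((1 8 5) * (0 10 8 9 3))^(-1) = (0 3 9 1 5 8 10)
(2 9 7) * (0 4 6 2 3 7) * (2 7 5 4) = (0 2 9)(3 5 4 6 7) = [2, 1, 9, 5, 6, 4, 7, 3, 8, 0]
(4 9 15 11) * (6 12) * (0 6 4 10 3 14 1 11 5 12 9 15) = (0 6 9)(1 11 10 3 14)(4 15 5 12) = [6, 11, 2, 14, 15, 12, 9, 7, 8, 0, 3, 10, 4, 13, 1, 5]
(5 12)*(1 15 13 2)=(1 15 13 2)(5 12)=[0, 15, 1, 3, 4, 12, 6, 7, 8, 9, 10, 11, 5, 2, 14, 13]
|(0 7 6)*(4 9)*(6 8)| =|(0 7 8 6)(4 9)| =4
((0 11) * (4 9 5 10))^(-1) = ((0 11)(4 9 5 10))^(-1) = (0 11)(4 10 5 9)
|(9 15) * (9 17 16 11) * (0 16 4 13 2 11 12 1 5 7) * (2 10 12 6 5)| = |(0 16 6 5 7)(1 2 11 9 15 17 4 13 10 12)| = 10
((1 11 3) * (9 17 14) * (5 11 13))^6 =((1 13 5 11 3)(9 17 14))^6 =(17)(1 13 5 11 3)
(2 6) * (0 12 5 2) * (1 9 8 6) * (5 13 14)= (0 12 13 14 5 2 1 9 8 6)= [12, 9, 1, 3, 4, 2, 0, 7, 6, 8, 10, 11, 13, 14, 5]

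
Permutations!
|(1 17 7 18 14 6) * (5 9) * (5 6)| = 8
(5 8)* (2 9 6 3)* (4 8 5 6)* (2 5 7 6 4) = (2 9)(3 5 7 6)(4 8) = [0, 1, 9, 5, 8, 7, 3, 6, 4, 2]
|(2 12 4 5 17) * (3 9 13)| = 15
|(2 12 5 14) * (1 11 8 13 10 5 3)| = 10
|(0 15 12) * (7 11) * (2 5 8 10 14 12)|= 8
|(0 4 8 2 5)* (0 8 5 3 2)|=4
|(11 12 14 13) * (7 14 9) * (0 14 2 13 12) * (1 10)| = |(0 14 12 9 7 2 13 11)(1 10)| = 8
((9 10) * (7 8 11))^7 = (7 8 11)(9 10)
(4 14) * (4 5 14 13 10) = (4 13 10)(5 14) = [0, 1, 2, 3, 13, 14, 6, 7, 8, 9, 4, 11, 12, 10, 5]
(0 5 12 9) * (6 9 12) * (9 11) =(12)(0 5 6 11 9) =[5, 1, 2, 3, 4, 6, 11, 7, 8, 0, 10, 9, 12]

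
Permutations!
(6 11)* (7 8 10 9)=(6 11)(7 8 10 9)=[0, 1, 2, 3, 4, 5, 11, 8, 10, 7, 9, 6]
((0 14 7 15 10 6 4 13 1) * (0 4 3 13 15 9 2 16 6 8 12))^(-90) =((0 14 7 9 2 16 6 3 13 1 4 15 10 8 12))^(-90) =(16)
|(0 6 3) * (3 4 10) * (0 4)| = 6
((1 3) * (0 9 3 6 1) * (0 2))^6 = (0 3)(2 9)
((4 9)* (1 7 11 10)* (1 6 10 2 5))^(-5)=((1 7 11 2 5)(4 9)(6 10))^(-5)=(11)(4 9)(6 10)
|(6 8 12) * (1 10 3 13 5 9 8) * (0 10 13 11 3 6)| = |(0 10 6 1 13 5 9 8 12)(3 11)| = 18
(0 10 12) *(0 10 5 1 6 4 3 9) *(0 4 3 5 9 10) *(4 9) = (0 4 5 1 6 3 10 12) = [4, 6, 2, 10, 5, 1, 3, 7, 8, 9, 12, 11, 0]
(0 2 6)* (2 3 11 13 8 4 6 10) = [3, 1, 10, 11, 6, 5, 0, 7, 4, 9, 2, 13, 12, 8] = (0 3 11 13 8 4 6)(2 10)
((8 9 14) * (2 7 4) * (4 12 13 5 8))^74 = ((2 7 12 13 5 8 9 14 4))^74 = (2 12 5 9 4 7 13 8 14)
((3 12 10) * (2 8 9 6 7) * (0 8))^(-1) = (0 2 7 6 9 8)(3 10 12)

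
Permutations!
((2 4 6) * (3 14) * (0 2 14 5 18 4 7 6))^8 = ((0 2 7 6 14 3 5 18 4))^8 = (0 4 18 5 3 14 6 7 2)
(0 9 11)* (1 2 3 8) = [9, 2, 3, 8, 4, 5, 6, 7, 1, 11, 10, 0] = (0 9 11)(1 2 3 8)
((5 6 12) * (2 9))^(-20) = ((2 9)(5 6 12))^(-20) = (5 6 12)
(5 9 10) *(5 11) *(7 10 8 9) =(5 7 10 11)(8 9) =[0, 1, 2, 3, 4, 7, 6, 10, 9, 8, 11, 5]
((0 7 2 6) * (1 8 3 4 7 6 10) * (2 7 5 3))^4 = (10)(3 4 5)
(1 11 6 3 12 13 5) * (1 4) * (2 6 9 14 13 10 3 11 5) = (1 5 4)(2 6 11 9 14 13)(3 12 10) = [0, 5, 6, 12, 1, 4, 11, 7, 8, 14, 3, 9, 10, 2, 13]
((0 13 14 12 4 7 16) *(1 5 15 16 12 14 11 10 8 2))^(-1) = (0 16 15 5 1 2 8 10 11 13)(4 12 7)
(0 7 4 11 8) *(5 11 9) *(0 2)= (0 7 4 9 5 11 8 2)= [7, 1, 0, 3, 9, 11, 6, 4, 2, 5, 10, 8]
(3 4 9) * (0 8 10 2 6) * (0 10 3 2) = [8, 1, 6, 4, 9, 5, 10, 7, 3, 2, 0] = (0 8 3 4 9 2 6 10)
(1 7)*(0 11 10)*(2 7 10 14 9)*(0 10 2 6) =(0 11 14 9 6)(1 2 7) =[11, 2, 7, 3, 4, 5, 0, 1, 8, 6, 10, 14, 12, 13, 9]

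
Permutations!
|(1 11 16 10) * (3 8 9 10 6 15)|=9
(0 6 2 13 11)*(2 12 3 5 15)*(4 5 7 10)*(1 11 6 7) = (0 7 10 4 5 15 2 13 6 12 3 1 11) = [7, 11, 13, 1, 5, 15, 12, 10, 8, 9, 4, 0, 3, 6, 14, 2]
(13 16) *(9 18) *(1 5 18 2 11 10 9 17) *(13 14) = (1 5 18 17)(2 11 10 9)(13 16 14) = [0, 5, 11, 3, 4, 18, 6, 7, 8, 2, 9, 10, 12, 16, 13, 15, 14, 1, 17]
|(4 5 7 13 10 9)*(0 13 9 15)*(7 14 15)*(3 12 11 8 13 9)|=|(0 9 4 5 14 15)(3 12 11 8 13 10 7)|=42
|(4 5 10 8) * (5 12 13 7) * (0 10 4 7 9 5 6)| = 5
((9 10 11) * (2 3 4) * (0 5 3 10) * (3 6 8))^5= (0 4)(2 5)(3 9)(6 10)(8 11)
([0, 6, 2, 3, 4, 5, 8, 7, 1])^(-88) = (1 8 6)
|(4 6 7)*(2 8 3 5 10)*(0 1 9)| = |(0 1 9)(2 8 3 5 10)(4 6 7)| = 15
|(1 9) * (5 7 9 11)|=5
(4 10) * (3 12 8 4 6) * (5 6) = (3 12 8 4 10 5 6) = [0, 1, 2, 12, 10, 6, 3, 7, 4, 9, 5, 11, 8]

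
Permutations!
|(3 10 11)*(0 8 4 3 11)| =5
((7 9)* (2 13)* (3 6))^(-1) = (2 13)(3 6)(7 9)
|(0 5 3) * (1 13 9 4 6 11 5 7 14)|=11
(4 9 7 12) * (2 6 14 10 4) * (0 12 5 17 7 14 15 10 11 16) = (0 12 2 6 15 10 4 9 14 11 16)(5 17 7) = [12, 1, 6, 3, 9, 17, 15, 5, 8, 14, 4, 16, 2, 13, 11, 10, 0, 7]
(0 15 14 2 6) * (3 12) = (0 15 14 2 6)(3 12) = [15, 1, 6, 12, 4, 5, 0, 7, 8, 9, 10, 11, 3, 13, 2, 14]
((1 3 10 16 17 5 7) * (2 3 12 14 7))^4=(2 17 10)(3 5 16)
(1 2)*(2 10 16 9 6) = [0, 10, 1, 3, 4, 5, 2, 7, 8, 6, 16, 11, 12, 13, 14, 15, 9] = (1 10 16 9 6 2)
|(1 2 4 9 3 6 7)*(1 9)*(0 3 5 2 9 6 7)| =20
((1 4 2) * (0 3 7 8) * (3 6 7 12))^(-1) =((0 6 7 8)(1 4 2)(3 12))^(-1) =(0 8 7 6)(1 2 4)(3 12)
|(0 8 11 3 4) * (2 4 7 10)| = 8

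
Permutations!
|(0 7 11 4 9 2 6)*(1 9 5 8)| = 10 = |(0 7 11 4 5 8 1 9 2 6)|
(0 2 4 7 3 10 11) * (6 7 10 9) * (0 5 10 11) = (0 2 4 11 5 10)(3 9 6 7) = [2, 1, 4, 9, 11, 10, 7, 3, 8, 6, 0, 5]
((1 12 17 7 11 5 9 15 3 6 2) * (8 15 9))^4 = (1 11 3 12 5 6 17 8 2 7 15)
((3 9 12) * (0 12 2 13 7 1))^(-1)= (0 1 7 13 2 9 3 12)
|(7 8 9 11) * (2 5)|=4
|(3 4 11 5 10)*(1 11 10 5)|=6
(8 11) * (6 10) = (6 10)(8 11) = [0, 1, 2, 3, 4, 5, 10, 7, 11, 9, 6, 8]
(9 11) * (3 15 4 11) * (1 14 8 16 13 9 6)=(1 14 8 16 13 9 3 15 4 11 6)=[0, 14, 2, 15, 11, 5, 1, 7, 16, 3, 10, 6, 12, 9, 8, 4, 13]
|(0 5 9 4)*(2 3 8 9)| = 7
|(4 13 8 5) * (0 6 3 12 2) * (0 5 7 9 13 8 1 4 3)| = |(0 6)(1 4 8 7 9 13)(2 5 3 12)| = 12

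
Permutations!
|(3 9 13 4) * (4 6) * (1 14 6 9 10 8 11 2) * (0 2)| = 10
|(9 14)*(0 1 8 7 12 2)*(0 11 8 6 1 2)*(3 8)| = 14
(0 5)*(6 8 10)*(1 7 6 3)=[5, 7, 2, 1, 4, 0, 8, 6, 10, 9, 3]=(0 5)(1 7 6 8 10 3)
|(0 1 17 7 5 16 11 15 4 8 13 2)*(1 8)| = 8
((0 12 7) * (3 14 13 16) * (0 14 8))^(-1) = (0 8 3 16 13 14 7 12)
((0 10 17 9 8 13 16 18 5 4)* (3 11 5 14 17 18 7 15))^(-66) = (0 7 14 11 8)(3 9 4 16 18)(5 13 10 15 17)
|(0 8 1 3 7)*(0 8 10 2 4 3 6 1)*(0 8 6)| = |(0 10 2 4 3 7 6 1)| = 8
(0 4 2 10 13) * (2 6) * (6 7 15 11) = (0 4 7 15 11 6 2 10 13) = [4, 1, 10, 3, 7, 5, 2, 15, 8, 9, 13, 6, 12, 0, 14, 11]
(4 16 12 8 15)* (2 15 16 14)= [0, 1, 15, 3, 14, 5, 6, 7, 16, 9, 10, 11, 8, 13, 2, 4, 12]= (2 15 4 14)(8 16 12)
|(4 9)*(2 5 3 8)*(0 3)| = 10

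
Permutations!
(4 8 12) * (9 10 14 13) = [0, 1, 2, 3, 8, 5, 6, 7, 12, 10, 14, 11, 4, 9, 13] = (4 8 12)(9 10 14 13)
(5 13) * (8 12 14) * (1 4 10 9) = [0, 4, 2, 3, 10, 13, 6, 7, 12, 1, 9, 11, 14, 5, 8] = (1 4 10 9)(5 13)(8 12 14)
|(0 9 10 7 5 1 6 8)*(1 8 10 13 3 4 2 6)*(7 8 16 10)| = |(0 9 13 3 4 2 6 7 5 16 10 8)| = 12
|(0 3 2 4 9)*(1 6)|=10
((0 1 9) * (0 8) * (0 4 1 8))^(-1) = (0 9 1 4 8)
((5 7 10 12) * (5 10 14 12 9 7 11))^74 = ((5 11)(7 14 12 10 9))^74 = (7 9 10 12 14)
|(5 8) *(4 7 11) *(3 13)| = 6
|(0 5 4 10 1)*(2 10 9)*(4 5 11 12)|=|(0 11 12 4 9 2 10 1)|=8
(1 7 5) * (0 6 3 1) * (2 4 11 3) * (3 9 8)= (0 6 2 4 11 9 8 3 1 7 5)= [6, 7, 4, 1, 11, 0, 2, 5, 3, 8, 10, 9]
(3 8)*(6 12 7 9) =(3 8)(6 12 7 9) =[0, 1, 2, 8, 4, 5, 12, 9, 3, 6, 10, 11, 7]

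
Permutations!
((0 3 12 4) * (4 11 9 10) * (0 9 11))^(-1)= (0 12 3)(4 10 9)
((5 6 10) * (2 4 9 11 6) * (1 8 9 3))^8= (1 4 5 6 9)(2 10 11 8 3)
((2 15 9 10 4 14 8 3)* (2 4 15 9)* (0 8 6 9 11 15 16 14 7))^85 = (16)(2 11 15)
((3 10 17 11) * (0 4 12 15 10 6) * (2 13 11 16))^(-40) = (0 13 10)(2 15 6)(3 16 12)(4 11 17)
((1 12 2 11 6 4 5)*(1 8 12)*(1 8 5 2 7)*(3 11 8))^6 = (1 8 6)(2 11 7)(3 12 4)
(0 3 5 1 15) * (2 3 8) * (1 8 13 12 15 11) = (0 13 12 15)(1 11)(2 3 5 8) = [13, 11, 3, 5, 4, 8, 6, 7, 2, 9, 10, 1, 15, 12, 14, 0]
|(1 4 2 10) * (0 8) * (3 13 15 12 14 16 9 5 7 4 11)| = 14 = |(0 8)(1 11 3 13 15 12 14 16 9 5 7 4 2 10)|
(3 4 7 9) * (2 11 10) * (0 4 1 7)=(0 4)(1 7 9 3)(2 11 10)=[4, 7, 11, 1, 0, 5, 6, 9, 8, 3, 2, 10]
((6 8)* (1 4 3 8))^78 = (1 8 4 6 3)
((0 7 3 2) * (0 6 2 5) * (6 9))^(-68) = (2 9 6)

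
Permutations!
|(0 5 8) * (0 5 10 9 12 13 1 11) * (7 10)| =|(0 7 10 9 12 13 1 11)(5 8)| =8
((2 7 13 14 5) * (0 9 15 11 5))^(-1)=(0 14 13 7 2 5 11 15 9)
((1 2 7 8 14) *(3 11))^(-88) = ((1 2 7 8 14)(3 11))^(-88) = (1 7 14 2 8)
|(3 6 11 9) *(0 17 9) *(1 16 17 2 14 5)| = |(0 2 14 5 1 16 17 9 3 6 11)| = 11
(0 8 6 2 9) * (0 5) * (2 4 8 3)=(0 3 2 9 5)(4 8 6)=[3, 1, 9, 2, 8, 0, 4, 7, 6, 5]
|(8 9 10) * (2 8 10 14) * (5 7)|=4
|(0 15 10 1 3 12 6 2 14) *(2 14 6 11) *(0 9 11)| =30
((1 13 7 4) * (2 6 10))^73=((1 13 7 4)(2 6 10))^73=(1 13 7 4)(2 6 10)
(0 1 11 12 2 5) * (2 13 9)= (0 1 11 12 13 9 2 5)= [1, 11, 5, 3, 4, 0, 6, 7, 8, 2, 10, 12, 13, 9]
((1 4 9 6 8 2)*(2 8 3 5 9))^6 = (3 9)(5 6) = ((1 4 2)(3 5 9 6))^6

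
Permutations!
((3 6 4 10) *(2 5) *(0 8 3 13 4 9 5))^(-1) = (0 2 5 9 6 3 8)(4 13 10)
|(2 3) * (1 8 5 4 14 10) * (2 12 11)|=|(1 8 5 4 14 10)(2 3 12 11)|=12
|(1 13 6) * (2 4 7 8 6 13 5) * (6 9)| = |(13)(1 5 2 4 7 8 9 6)| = 8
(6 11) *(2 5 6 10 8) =(2 5 6 11 10 8) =[0, 1, 5, 3, 4, 6, 11, 7, 2, 9, 8, 10]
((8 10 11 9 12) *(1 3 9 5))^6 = (1 11 8 9)(3 5 10 12)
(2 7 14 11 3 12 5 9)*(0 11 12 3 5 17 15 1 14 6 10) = (0 11 5 9 2 7 6 10)(1 14 12 17 15) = [11, 14, 7, 3, 4, 9, 10, 6, 8, 2, 0, 5, 17, 13, 12, 1, 16, 15]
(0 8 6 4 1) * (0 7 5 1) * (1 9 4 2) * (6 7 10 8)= (0 6 2 1 10 8 7 5 9 4)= [6, 10, 1, 3, 0, 9, 2, 5, 7, 4, 8]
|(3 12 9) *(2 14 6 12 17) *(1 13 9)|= |(1 13 9 3 17 2 14 6 12)|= 9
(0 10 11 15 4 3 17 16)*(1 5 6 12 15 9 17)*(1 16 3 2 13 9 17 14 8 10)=[1, 5, 13, 16, 2, 6, 12, 7, 10, 14, 11, 17, 15, 9, 8, 4, 0, 3]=(0 1 5 6 12 15 4 2 13 9 14 8 10 11 17 3 16)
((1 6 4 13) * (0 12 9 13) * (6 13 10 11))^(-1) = ((0 12 9 10 11 6 4)(1 13))^(-1) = (0 4 6 11 10 9 12)(1 13)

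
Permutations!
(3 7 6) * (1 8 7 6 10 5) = (1 8 7 10 5)(3 6) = [0, 8, 2, 6, 4, 1, 3, 10, 7, 9, 5]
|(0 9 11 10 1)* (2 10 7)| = 7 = |(0 9 11 7 2 10 1)|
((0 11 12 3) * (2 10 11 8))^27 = ((0 8 2 10 11 12 3))^27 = (0 3 12 11 10 2 8)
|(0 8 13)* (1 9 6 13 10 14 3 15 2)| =11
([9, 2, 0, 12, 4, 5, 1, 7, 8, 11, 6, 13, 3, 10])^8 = (13)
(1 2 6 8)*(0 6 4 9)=(0 6 8 1 2 4 9)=[6, 2, 4, 3, 9, 5, 8, 7, 1, 0]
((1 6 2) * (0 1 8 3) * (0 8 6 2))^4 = (8)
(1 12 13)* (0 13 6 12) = [13, 0, 2, 3, 4, 5, 12, 7, 8, 9, 10, 11, 6, 1] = (0 13 1)(6 12)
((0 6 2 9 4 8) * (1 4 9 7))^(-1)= (9)(0 8 4 1 7 2 6)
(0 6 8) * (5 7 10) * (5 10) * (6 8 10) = (0 8)(5 7)(6 10) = [8, 1, 2, 3, 4, 7, 10, 5, 0, 9, 6]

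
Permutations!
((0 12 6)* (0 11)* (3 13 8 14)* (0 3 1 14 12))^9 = (1 14)(3 12)(6 13)(8 11)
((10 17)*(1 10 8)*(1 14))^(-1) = ((1 10 17 8 14))^(-1) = (1 14 8 17 10)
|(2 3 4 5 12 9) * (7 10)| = 6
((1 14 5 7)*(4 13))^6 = (1 5)(7 14)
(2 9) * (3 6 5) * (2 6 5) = [0, 1, 9, 5, 4, 3, 2, 7, 8, 6] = (2 9 6)(3 5)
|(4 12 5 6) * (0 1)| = |(0 1)(4 12 5 6)| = 4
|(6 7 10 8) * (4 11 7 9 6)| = 10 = |(4 11 7 10 8)(6 9)|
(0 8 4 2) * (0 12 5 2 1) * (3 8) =(0 3 8 4 1)(2 12 5) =[3, 0, 12, 8, 1, 2, 6, 7, 4, 9, 10, 11, 5]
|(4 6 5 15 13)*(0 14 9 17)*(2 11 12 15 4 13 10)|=|(0 14 9 17)(2 11 12 15 10)(4 6 5)|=60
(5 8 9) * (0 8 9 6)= (0 8 6)(5 9)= [8, 1, 2, 3, 4, 9, 0, 7, 6, 5]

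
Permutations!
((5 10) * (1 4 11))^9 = (11)(5 10)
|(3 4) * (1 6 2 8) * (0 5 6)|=6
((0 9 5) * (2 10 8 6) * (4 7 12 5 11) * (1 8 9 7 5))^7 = (0 10 12 11 8 5 2 7 9 1 4 6) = ((0 7 12 1 8 6 2 10 9 11 4 5))^7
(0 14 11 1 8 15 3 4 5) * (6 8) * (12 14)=[12, 6, 2, 4, 5, 0, 8, 7, 15, 9, 10, 1, 14, 13, 11, 3]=(0 12 14 11 1 6 8 15 3 4 5)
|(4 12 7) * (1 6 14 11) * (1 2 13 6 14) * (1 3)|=|(1 14 11 2 13 6 3)(4 12 7)|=21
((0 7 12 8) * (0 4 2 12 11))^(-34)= (0 11 7)(2 8)(4 12)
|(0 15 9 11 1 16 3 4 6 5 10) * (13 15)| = 12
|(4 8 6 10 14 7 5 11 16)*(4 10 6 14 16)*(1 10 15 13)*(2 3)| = |(1 10 16 15 13)(2 3)(4 8 14 7 5 11)| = 30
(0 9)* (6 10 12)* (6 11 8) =(0 9)(6 10 12 11 8) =[9, 1, 2, 3, 4, 5, 10, 7, 6, 0, 12, 8, 11]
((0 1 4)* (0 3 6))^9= ((0 1 4 3 6))^9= (0 6 3 4 1)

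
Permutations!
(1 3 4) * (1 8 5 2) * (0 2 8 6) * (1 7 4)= [2, 3, 7, 1, 6, 8, 0, 4, 5]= (0 2 7 4 6)(1 3)(5 8)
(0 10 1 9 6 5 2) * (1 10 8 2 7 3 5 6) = (10)(0 8 2)(1 9)(3 5 7) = [8, 9, 0, 5, 4, 7, 6, 3, 2, 1, 10]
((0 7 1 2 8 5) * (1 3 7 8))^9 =(8)(1 2)(3 7)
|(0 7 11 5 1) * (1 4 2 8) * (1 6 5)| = |(0 7 11 1)(2 8 6 5 4)| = 20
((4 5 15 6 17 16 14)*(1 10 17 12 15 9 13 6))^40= (1 14 13)(4 6 10)(5 12 17)(9 15 16)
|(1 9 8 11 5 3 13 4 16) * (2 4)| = 10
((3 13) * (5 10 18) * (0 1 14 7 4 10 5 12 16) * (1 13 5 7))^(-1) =((0 13 3 5 7 4 10 18 12 16)(1 14))^(-1) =(0 16 12 18 10 4 7 5 3 13)(1 14)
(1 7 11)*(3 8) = (1 7 11)(3 8) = [0, 7, 2, 8, 4, 5, 6, 11, 3, 9, 10, 1]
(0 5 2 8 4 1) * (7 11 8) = [5, 0, 7, 3, 1, 2, 6, 11, 4, 9, 10, 8] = (0 5 2 7 11 8 4 1)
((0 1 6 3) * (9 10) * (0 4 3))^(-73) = ((0 1 6)(3 4)(9 10))^(-73) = (0 6 1)(3 4)(9 10)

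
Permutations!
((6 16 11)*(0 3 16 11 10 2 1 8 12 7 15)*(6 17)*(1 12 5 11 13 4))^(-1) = (0 15 7 12 2 10 16 3)(1 4 13 6 17 11 5 8)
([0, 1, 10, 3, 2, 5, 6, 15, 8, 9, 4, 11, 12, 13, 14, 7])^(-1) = [0, 1, 4, 3, 10, 5, 6, 15, 8, 9, 2, 11, 12, 13, 14, 7]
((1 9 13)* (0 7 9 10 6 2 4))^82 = (0 7 9 13 1 10 6 2 4)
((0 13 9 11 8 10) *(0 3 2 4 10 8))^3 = ((0 13 9 11)(2 4 10 3))^3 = (0 11 9 13)(2 3 10 4)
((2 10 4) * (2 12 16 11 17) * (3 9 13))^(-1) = ((2 10 4 12 16 11 17)(3 9 13))^(-1) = (2 17 11 16 12 4 10)(3 13 9)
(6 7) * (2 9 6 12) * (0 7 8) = (0 7 12 2 9 6 8) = [7, 1, 9, 3, 4, 5, 8, 12, 0, 6, 10, 11, 2]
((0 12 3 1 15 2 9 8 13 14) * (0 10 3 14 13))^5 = (0 1)(2 14)(3 8)(9 10)(12 15)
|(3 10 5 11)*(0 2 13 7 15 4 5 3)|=|(0 2 13 7 15 4 5 11)(3 10)|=8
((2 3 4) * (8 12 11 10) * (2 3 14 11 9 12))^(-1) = (2 8 10 11 14)(3 4)(9 12)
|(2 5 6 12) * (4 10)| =|(2 5 6 12)(4 10)| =4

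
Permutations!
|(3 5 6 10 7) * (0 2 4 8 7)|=9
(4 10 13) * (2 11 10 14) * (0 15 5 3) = (0 15 5 3)(2 11 10 13 4 14) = [15, 1, 11, 0, 14, 3, 6, 7, 8, 9, 13, 10, 12, 4, 2, 5]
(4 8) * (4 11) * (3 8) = (3 8 11 4) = [0, 1, 2, 8, 3, 5, 6, 7, 11, 9, 10, 4]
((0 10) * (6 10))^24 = (10)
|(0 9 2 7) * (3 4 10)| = 12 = |(0 9 2 7)(3 4 10)|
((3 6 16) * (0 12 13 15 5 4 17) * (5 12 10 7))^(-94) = ((0 10 7 5 4 17)(3 6 16)(12 13 15))^(-94) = (0 7 4)(3 16 6)(5 17 10)(12 15 13)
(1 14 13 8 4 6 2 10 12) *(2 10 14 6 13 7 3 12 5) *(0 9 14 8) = [9, 6, 8, 12, 13, 2, 10, 3, 4, 14, 5, 11, 1, 0, 7] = (0 9 14 7 3 12 1 6 10 5 2 8 4 13)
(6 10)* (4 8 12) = (4 8 12)(6 10) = [0, 1, 2, 3, 8, 5, 10, 7, 12, 9, 6, 11, 4]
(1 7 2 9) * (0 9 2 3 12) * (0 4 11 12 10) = (0 9 1 7 3 10)(4 11 12) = [9, 7, 2, 10, 11, 5, 6, 3, 8, 1, 0, 12, 4]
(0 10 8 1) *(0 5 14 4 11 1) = (0 10 8)(1 5 14 4 11) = [10, 5, 2, 3, 11, 14, 6, 7, 0, 9, 8, 1, 12, 13, 4]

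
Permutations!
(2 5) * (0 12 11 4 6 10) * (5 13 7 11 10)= (0 12 10)(2 13 7 11 4 6 5)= [12, 1, 13, 3, 6, 2, 5, 11, 8, 9, 0, 4, 10, 7]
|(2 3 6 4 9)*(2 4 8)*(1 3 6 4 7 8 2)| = 6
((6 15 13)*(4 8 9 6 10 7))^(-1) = (4 7 10 13 15 6 9 8)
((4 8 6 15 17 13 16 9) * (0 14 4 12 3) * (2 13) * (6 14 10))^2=(0 6 17 13 9 3 10 15 2 16 12)(4 14 8)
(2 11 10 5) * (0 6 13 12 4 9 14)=(0 6 13 12 4 9 14)(2 11 10 5)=[6, 1, 11, 3, 9, 2, 13, 7, 8, 14, 5, 10, 4, 12, 0]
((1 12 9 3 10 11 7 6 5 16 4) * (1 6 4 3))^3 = ((1 12 9)(3 10 11 7 4 6 5 16))^3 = (3 7 5 10 4 16 11 6)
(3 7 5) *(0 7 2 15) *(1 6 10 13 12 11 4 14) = (0 7 5 3 2 15)(1 6 10 13 12 11 4 14) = [7, 6, 15, 2, 14, 3, 10, 5, 8, 9, 13, 4, 11, 12, 1, 0]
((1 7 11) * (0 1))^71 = ((0 1 7 11))^71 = (0 11 7 1)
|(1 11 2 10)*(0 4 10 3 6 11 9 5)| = |(0 4 10 1 9 5)(2 3 6 11)| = 12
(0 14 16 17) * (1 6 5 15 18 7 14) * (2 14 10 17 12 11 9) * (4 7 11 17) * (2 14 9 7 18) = [1, 6, 9, 3, 18, 15, 5, 10, 8, 14, 4, 7, 17, 13, 16, 2, 12, 0, 11] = (0 1 6 5 15 2 9 14 16 12 17)(4 18 11 7 10)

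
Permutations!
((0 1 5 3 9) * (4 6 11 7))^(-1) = (0 9 3 5 1)(4 7 11 6)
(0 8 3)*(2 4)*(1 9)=(0 8 3)(1 9)(2 4)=[8, 9, 4, 0, 2, 5, 6, 7, 3, 1]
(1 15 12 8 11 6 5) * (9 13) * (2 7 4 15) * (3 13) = [0, 2, 7, 13, 15, 1, 5, 4, 11, 3, 10, 6, 8, 9, 14, 12] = (1 2 7 4 15 12 8 11 6 5)(3 13 9)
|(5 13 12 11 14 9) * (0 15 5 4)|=9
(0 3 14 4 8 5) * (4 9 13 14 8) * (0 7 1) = [3, 0, 2, 8, 4, 7, 6, 1, 5, 13, 10, 11, 12, 14, 9] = (0 3 8 5 7 1)(9 13 14)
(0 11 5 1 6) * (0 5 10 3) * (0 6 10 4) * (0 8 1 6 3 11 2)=(0 2)(1 10 11 4 8)(5 6)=[2, 10, 0, 3, 8, 6, 5, 7, 1, 9, 11, 4]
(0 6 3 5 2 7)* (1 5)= (0 6 3 1 5 2 7)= [6, 5, 7, 1, 4, 2, 3, 0]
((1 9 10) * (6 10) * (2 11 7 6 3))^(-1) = (1 10 6 7 11 2 3 9)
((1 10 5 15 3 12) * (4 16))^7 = (1 10 5 15 3 12)(4 16) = ((1 10 5 15 3 12)(4 16))^7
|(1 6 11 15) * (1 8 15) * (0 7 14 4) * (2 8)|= 12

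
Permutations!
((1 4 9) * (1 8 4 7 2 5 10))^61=(1 7 2 5 10)(4 9 8)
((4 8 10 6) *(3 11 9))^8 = ((3 11 9)(4 8 10 6))^8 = (3 9 11)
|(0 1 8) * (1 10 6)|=|(0 10 6 1 8)|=5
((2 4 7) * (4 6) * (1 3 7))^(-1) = (1 4 6 2 7 3)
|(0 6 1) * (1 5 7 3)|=6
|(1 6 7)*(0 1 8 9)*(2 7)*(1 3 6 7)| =|(0 3 6 2 1 7 8 9)| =8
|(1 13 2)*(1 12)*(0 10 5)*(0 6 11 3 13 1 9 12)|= 8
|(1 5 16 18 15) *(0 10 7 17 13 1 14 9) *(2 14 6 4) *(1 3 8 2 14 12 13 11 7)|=165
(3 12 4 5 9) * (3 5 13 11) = (3 12 4 13 11)(5 9) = [0, 1, 2, 12, 13, 9, 6, 7, 8, 5, 10, 3, 4, 11]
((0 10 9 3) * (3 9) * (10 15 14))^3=(0 10 15 3 14)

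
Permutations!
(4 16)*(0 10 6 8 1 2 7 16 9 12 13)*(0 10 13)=(0 13 10 6 8 1 2 7 16 4 9 12)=[13, 2, 7, 3, 9, 5, 8, 16, 1, 12, 6, 11, 0, 10, 14, 15, 4]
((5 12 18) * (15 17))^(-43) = ((5 12 18)(15 17))^(-43) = (5 18 12)(15 17)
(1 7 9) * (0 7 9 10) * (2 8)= (0 7 10)(1 9)(2 8)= [7, 9, 8, 3, 4, 5, 6, 10, 2, 1, 0]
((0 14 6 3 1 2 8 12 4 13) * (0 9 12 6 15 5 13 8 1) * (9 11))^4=((0 14 15 5 13 11 9 12 4 8 6 3)(1 2))^4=(0 13 4)(3 5 12)(6 15 9)(8 14 11)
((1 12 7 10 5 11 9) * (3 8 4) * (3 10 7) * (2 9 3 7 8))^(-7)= (1 4 3 12 10 2 7 5 9 8 11)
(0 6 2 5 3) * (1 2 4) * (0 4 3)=(0 6 3 4 1 2 5)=[6, 2, 5, 4, 1, 0, 3]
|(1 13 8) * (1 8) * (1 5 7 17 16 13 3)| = 10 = |(1 3)(5 7 17 16 13)|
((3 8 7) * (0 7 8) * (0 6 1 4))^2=(8)(0 3 1)(4 7 6)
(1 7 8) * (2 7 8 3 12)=[0, 8, 7, 12, 4, 5, 6, 3, 1, 9, 10, 11, 2]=(1 8)(2 7 3 12)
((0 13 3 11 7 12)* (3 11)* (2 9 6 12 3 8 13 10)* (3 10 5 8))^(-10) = (0 5 8 13 11 7 10 2 9 6 12)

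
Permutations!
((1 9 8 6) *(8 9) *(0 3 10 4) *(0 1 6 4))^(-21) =((0 3 10)(1 8 4))^(-21) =(10)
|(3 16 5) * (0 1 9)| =|(0 1 9)(3 16 5)| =3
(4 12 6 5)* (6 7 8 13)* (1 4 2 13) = (1 4 12 7 8)(2 13 6 5) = [0, 4, 13, 3, 12, 2, 5, 8, 1, 9, 10, 11, 7, 6]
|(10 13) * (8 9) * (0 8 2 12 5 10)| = |(0 8 9 2 12 5 10 13)| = 8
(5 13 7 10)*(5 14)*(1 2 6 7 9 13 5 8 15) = (1 2 6 7 10 14 8 15)(9 13) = [0, 2, 6, 3, 4, 5, 7, 10, 15, 13, 14, 11, 12, 9, 8, 1]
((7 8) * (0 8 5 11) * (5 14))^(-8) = (0 5 7)(8 11 14)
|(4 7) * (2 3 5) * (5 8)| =4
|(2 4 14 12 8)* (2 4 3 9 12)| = 7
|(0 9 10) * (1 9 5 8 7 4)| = 8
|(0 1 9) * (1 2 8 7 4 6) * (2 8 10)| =14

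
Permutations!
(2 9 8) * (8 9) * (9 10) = [0, 1, 8, 3, 4, 5, 6, 7, 2, 10, 9] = (2 8)(9 10)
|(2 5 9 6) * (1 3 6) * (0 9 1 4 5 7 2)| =14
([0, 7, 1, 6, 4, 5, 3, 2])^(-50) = [0, 7, 1, 3, 4, 5, 6, 2]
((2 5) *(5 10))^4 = ((2 10 5))^4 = (2 10 5)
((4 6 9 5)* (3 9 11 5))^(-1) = ((3 9)(4 6 11 5))^(-1) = (3 9)(4 5 11 6)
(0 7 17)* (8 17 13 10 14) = [7, 1, 2, 3, 4, 5, 6, 13, 17, 9, 14, 11, 12, 10, 8, 15, 16, 0] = (0 7 13 10 14 8 17)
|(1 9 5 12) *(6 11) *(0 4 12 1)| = 6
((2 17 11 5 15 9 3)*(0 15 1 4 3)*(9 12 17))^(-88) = (17)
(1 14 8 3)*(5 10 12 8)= (1 14 5 10 12 8 3)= [0, 14, 2, 1, 4, 10, 6, 7, 3, 9, 12, 11, 8, 13, 5]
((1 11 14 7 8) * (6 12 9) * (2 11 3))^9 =(1 2 14 8 3 11 7)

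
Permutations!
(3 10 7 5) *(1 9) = (1 9)(3 10 7 5) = [0, 9, 2, 10, 4, 3, 6, 5, 8, 1, 7]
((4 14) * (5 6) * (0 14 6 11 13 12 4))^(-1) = ((0 14)(4 6 5 11 13 12))^(-1) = (0 14)(4 12 13 11 5 6)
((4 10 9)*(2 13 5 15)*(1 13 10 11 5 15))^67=(1 10 5 2 11 15 4 13 9)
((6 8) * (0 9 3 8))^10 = ((0 9 3 8 6))^10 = (9)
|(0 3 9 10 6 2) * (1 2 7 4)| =|(0 3 9 10 6 7 4 1 2)| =9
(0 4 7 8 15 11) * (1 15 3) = [4, 15, 2, 1, 7, 5, 6, 8, 3, 9, 10, 0, 12, 13, 14, 11] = (0 4 7 8 3 1 15 11)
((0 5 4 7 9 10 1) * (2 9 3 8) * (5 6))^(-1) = (0 1 10 9 2 8 3 7 4 5 6) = ((0 6 5 4 7 3 8 2 9 10 1))^(-1)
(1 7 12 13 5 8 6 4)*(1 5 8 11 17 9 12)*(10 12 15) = (1 7)(4 5 11 17 9 15 10 12 13 8 6) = [0, 7, 2, 3, 5, 11, 4, 1, 6, 15, 12, 17, 13, 8, 14, 10, 16, 9]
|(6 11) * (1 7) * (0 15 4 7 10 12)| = 14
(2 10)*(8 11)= (2 10)(8 11)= [0, 1, 10, 3, 4, 5, 6, 7, 11, 9, 2, 8]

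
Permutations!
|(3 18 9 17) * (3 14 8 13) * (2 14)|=|(2 14 8 13 3 18 9 17)|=8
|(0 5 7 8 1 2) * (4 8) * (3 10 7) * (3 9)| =|(0 5 9 3 10 7 4 8 1 2)| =10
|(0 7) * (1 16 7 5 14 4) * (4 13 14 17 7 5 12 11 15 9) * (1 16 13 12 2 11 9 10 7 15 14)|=26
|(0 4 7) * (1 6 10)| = |(0 4 7)(1 6 10)| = 3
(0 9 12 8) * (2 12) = (0 9 2 12 8) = [9, 1, 12, 3, 4, 5, 6, 7, 0, 2, 10, 11, 8]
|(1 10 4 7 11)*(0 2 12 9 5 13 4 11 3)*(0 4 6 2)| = 6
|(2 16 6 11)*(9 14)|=|(2 16 6 11)(9 14)|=4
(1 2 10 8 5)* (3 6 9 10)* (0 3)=(0 3 6 9 10 8 5 1 2)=[3, 2, 0, 6, 4, 1, 9, 7, 5, 10, 8]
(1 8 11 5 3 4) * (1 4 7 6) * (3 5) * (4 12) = (1 8 11 3 7 6)(4 12) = [0, 8, 2, 7, 12, 5, 1, 6, 11, 9, 10, 3, 4]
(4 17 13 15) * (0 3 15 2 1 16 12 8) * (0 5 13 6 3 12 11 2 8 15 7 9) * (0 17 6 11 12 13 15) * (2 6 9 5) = (0 13 8 2 1 16 12)(3 7 5 15 4 9 17 11 6) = [13, 16, 1, 7, 9, 15, 3, 5, 2, 17, 10, 6, 0, 8, 14, 4, 12, 11]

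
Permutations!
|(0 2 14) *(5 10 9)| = |(0 2 14)(5 10 9)| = 3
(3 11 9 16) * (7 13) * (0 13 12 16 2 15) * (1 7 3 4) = (0 13 3 11 9 2 15)(1 7 12 16 4) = [13, 7, 15, 11, 1, 5, 6, 12, 8, 2, 10, 9, 16, 3, 14, 0, 4]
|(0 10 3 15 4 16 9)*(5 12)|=|(0 10 3 15 4 16 9)(5 12)|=14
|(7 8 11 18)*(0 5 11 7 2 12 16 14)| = |(0 5 11 18 2 12 16 14)(7 8)| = 8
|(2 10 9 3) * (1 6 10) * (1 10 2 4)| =7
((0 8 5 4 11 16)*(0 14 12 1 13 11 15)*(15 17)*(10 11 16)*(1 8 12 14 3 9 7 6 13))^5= (0 17 5 12 15 4 8)(3 16 13 6 7 9)(10 11)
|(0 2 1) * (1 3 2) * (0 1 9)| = |(0 9)(2 3)| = 2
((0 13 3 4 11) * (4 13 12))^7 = (0 11 4 12)(3 13)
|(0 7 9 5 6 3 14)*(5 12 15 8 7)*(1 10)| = |(0 5 6 3 14)(1 10)(7 9 12 15 8)| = 10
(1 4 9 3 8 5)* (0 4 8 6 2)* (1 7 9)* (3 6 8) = [4, 3, 0, 8, 1, 7, 2, 9, 5, 6] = (0 4 1 3 8 5 7 9 6 2)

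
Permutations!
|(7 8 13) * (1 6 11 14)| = |(1 6 11 14)(7 8 13)| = 12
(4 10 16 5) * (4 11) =(4 10 16 5 11) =[0, 1, 2, 3, 10, 11, 6, 7, 8, 9, 16, 4, 12, 13, 14, 15, 5]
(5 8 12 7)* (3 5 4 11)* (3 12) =(3 5 8)(4 11 12 7) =[0, 1, 2, 5, 11, 8, 6, 4, 3, 9, 10, 12, 7]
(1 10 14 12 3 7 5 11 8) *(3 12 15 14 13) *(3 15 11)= (1 10 13 15 14 11 8)(3 7 5)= [0, 10, 2, 7, 4, 3, 6, 5, 1, 9, 13, 8, 12, 15, 11, 14]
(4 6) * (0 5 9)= (0 5 9)(4 6)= [5, 1, 2, 3, 6, 9, 4, 7, 8, 0]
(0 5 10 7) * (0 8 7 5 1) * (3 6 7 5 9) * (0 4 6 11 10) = (0 1 4 6 7 8 5)(3 11 10 9) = [1, 4, 2, 11, 6, 0, 7, 8, 5, 3, 9, 10]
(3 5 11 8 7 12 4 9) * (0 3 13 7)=[3, 1, 2, 5, 9, 11, 6, 12, 0, 13, 10, 8, 4, 7]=(0 3 5 11 8)(4 9 13 7 12)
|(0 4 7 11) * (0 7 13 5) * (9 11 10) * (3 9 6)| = |(0 4 13 5)(3 9 11 7 10 6)| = 12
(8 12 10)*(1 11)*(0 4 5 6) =(0 4 5 6)(1 11)(8 12 10) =[4, 11, 2, 3, 5, 6, 0, 7, 12, 9, 8, 1, 10]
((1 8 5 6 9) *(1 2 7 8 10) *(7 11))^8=(2 11 7 8 5 6 9)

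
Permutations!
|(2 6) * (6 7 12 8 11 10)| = |(2 7 12 8 11 10 6)| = 7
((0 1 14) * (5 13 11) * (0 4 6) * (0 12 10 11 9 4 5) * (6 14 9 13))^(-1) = (0 11 10 12 6 5 14 4 9 1) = ((0 1 9 4 14 5 6 12 10 11))^(-1)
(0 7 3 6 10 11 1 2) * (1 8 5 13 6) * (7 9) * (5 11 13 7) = (0 9 5 7 3 1 2)(6 10 13)(8 11) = [9, 2, 0, 1, 4, 7, 10, 3, 11, 5, 13, 8, 12, 6]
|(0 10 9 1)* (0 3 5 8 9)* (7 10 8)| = 8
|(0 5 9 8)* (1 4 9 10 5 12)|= |(0 12 1 4 9 8)(5 10)|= 6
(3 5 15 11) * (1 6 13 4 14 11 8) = (1 6 13 4 14 11 3 5 15 8) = [0, 6, 2, 5, 14, 15, 13, 7, 1, 9, 10, 3, 12, 4, 11, 8]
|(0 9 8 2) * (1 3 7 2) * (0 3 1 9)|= |(2 3 7)(8 9)|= 6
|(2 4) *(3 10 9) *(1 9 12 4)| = 7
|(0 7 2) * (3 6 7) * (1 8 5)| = |(0 3 6 7 2)(1 8 5)| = 15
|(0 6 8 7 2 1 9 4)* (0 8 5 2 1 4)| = |(0 6 5 2 4 8 7 1 9)| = 9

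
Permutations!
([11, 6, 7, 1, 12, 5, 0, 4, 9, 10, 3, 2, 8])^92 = [10, 8, 1, 12, 0, 5, 9, 6, 2, 7, 4, 3, 11]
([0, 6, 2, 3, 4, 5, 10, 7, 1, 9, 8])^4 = [0, 1, 2, 3, 4, 5, 6, 7, 8, 9, 10]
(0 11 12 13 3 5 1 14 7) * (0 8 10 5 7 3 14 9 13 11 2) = (0 2)(1 9 13 14 3 7 8 10 5)(11 12) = [2, 9, 0, 7, 4, 1, 6, 8, 10, 13, 5, 12, 11, 14, 3]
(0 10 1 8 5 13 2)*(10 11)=(0 11 10 1 8 5 13 2)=[11, 8, 0, 3, 4, 13, 6, 7, 5, 9, 1, 10, 12, 2]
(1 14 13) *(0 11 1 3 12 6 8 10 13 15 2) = (0 11 1 14 15 2)(3 12 6 8 10 13) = [11, 14, 0, 12, 4, 5, 8, 7, 10, 9, 13, 1, 6, 3, 15, 2]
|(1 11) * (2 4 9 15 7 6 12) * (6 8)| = |(1 11)(2 4 9 15 7 8 6 12)| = 8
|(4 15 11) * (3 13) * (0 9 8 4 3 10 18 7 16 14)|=13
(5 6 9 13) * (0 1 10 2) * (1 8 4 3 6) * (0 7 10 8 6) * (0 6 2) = (0 2 7 10)(1 8 4 3 6 9 13 5) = [2, 8, 7, 6, 3, 1, 9, 10, 4, 13, 0, 11, 12, 5]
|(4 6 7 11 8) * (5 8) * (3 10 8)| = |(3 10 8 4 6 7 11 5)| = 8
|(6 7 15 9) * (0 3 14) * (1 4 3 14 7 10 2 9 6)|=18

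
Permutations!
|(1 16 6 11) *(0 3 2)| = 12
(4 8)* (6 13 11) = [0, 1, 2, 3, 8, 5, 13, 7, 4, 9, 10, 6, 12, 11] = (4 8)(6 13 11)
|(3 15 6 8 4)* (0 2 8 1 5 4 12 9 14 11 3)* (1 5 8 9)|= 30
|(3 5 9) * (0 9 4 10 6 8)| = 8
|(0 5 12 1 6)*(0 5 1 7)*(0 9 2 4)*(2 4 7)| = |(0 1 6 5 12 2 7 9 4)| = 9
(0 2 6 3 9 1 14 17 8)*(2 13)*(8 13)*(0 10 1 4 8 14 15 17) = (0 14)(1 15 17 13 2 6 3 9 4 8 10) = [14, 15, 6, 9, 8, 5, 3, 7, 10, 4, 1, 11, 12, 2, 0, 17, 16, 13]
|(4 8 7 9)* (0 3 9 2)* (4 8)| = 6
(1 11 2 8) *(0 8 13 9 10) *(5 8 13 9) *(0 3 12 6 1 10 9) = (0 13 5 8 10 3 12 6 1 11 2) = [13, 11, 0, 12, 4, 8, 1, 7, 10, 9, 3, 2, 6, 5]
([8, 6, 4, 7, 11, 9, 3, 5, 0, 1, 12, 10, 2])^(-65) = [8, 6, 2, 7, 4, 9, 3, 5, 0, 1, 10, 11, 12]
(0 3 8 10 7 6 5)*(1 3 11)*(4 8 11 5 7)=(0 5)(1 3 11)(4 8 10)(6 7)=[5, 3, 2, 11, 8, 0, 7, 6, 10, 9, 4, 1]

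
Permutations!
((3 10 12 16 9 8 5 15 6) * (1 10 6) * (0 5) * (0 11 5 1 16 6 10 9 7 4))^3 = (0 8 15 4 9 5 7 1 11 16)(3 6 12 10)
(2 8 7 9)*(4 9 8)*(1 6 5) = [0, 6, 4, 3, 9, 1, 5, 8, 7, 2] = (1 6 5)(2 4 9)(7 8)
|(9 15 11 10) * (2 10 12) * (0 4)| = |(0 4)(2 10 9 15 11 12)| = 6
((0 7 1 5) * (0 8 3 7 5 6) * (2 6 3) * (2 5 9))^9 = (0 9 2 6)(5 8) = ((0 9 2 6)(1 3 7)(5 8))^9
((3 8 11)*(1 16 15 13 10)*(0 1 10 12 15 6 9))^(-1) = (0 9 6 16 1)(3 11 8)(12 13 15)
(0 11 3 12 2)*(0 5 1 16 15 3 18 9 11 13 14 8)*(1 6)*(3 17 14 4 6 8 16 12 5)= [13, 12, 3, 5, 6, 8, 1, 7, 0, 11, 10, 18, 2, 4, 16, 17, 15, 14, 9]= (0 13 4 6 1 12 2 3 5 8)(9 11 18)(14 16 15 17)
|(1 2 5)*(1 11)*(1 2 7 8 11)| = 6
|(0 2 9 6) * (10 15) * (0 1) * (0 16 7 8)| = 8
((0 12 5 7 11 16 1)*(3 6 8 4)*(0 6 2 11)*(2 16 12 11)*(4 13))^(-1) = (0 7 5 12 11)(1 16 3 4 13 8 6)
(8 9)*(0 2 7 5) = (0 2 7 5)(8 9) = [2, 1, 7, 3, 4, 0, 6, 5, 9, 8]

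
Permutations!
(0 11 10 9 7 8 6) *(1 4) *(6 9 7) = [11, 4, 2, 3, 1, 5, 0, 8, 9, 6, 7, 10] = (0 11 10 7 8 9 6)(1 4)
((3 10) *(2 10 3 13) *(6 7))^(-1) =(2 13 10)(6 7)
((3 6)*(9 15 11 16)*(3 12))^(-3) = (9 15 11 16)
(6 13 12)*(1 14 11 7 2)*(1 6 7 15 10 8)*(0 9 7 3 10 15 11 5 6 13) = (15)(0 9 7 2 13 12 3 10 8 1 14 5 6) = [9, 14, 13, 10, 4, 6, 0, 2, 1, 7, 8, 11, 3, 12, 5, 15]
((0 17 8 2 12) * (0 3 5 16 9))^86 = ((0 17 8 2 12 3 5 16 9))^86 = (0 3 17 5 8 16 2 9 12)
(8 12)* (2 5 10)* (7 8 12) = (12)(2 5 10)(7 8) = [0, 1, 5, 3, 4, 10, 6, 8, 7, 9, 2, 11, 12]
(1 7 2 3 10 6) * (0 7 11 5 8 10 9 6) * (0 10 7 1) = (0 1 11 5 8 7 2 3 9 6) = [1, 11, 3, 9, 4, 8, 0, 2, 7, 6, 10, 5]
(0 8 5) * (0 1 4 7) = (0 8 5 1 4 7) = [8, 4, 2, 3, 7, 1, 6, 0, 5]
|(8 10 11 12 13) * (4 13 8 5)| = |(4 13 5)(8 10 11 12)| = 12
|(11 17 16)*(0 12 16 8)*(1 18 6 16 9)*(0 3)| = |(0 12 9 1 18 6 16 11 17 8 3)| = 11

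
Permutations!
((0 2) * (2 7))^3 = (7)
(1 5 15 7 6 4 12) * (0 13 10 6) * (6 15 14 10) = (0 13 6 4 12 1 5 14 10 15 7) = [13, 5, 2, 3, 12, 14, 4, 0, 8, 9, 15, 11, 1, 6, 10, 7]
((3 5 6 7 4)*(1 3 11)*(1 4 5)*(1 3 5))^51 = (1 7 6 5)(4 11)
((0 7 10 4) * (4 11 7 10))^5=((0 10 11 7 4))^5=(11)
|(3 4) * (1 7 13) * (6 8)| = 6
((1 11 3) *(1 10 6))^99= (1 6 10 3 11)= ((1 11 3 10 6))^99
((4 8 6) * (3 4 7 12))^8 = ((3 4 8 6 7 12))^8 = (3 8 7)(4 6 12)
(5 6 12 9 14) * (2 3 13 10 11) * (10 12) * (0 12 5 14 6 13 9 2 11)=(14)(0 12 2 3 9 6 10)(5 13)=[12, 1, 3, 9, 4, 13, 10, 7, 8, 6, 0, 11, 2, 5, 14]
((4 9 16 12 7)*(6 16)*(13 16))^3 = (4 13 7 6 12 9 16)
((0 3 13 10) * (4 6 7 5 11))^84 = (13)(4 11 5 7 6)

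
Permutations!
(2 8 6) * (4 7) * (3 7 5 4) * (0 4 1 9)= (0 4 5 1 9)(2 8 6)(3 7)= [4, 9, 8, 7, 5, 1, 2, 3, 6, 0]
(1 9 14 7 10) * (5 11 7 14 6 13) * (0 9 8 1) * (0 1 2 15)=(0 9 6 13 5 11 7 10 1 8 2 15)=[9, 8, 15, 3, 4, 11, 13, 10, 2, 6, 1, 7, 12, 5, 14, 0]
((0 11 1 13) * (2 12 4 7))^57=(0 11 1 13)(2 12 4 7)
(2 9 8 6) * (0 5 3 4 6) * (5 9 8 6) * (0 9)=(2 8 9 6)(3 4 5)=[0, 1, 8, 4, 5, 3, 2, 7, 9, 6]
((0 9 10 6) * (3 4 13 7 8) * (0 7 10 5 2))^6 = ((0 9 5 2)(3 4 13 10 6 7 8))^6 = (0 5)(2 9)(3 8 7 6 10 13 4)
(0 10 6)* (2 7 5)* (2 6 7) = [10, 1, 2, 3, 4, 6, 0, 5, 8, 9, 7] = (0 10 7 5 6)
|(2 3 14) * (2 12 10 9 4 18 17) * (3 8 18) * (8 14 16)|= |(2 14 12 10 9 4 3 16 8 18 17)|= 11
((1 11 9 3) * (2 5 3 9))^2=((1 11 2 5 3))^2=(1 2 3 11 5)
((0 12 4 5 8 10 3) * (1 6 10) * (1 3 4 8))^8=(12)(1 4 6 5 10)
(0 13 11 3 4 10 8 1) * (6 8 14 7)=(0 13 11 3 4 10 14 7 6 8 1)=[13, 0, 2, 4, 10, 5, 8, 6, 1, 9, 14, 3, 12, 11, 7]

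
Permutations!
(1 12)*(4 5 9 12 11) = [0, 11, 2, 3, 5, 9, 6, 7, 8, 12, 10, 4, 1] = (1 11 4 5 9 12)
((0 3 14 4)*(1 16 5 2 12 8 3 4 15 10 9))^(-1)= (0 4)(1 9 10 15 14 3 8 12 2 5 16)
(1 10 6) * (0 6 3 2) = [6, 10, 0, 2, 4, 5, 1, 7, 8, 9, 3] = (0 6 1 10 3 2)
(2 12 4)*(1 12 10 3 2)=(1 12 4)(2 10 3)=[0, 12, 10, 2, 1, 5, 6, 7, 8, 9, 3, 11, 4]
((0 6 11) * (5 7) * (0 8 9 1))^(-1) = ((0 6 11 8 9 1)(5 7))^(-1) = (0 1 9 8 11 6)(5 7)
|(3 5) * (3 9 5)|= 2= |(5 9)|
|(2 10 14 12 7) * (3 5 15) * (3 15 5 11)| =10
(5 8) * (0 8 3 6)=(0 8 5 3 6)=[8, 1, 2, 6, 4, 3, 0, 7, 5]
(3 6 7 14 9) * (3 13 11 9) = (3 6 7 14)(9 13 11) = [0, 1, 2, 6, 4, 5, 7, 14, 8, 13, 10, 9, 12, 11, 3]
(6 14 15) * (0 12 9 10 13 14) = [12, 1, 2, 3, 4, 5, 0, 7, 8, 10, 13, 11, 9, 14, 15, 6] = (0 12 9 10 13 14 15 6)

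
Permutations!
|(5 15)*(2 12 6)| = 6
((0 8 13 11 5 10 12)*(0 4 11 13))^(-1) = ((13)(0 8)(4 11 5 10 12))^(-1) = (13)(0 8)(4 12 10 5 11)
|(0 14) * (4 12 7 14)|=5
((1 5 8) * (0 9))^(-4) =(9)(1 8 5)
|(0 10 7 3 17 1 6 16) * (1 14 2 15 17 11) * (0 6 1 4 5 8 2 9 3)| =30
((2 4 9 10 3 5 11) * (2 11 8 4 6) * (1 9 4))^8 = (11)(1 10 5)(3 8 9)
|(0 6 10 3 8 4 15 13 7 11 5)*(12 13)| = |(0 6 10 3 8 4 15 12 13 7 11 5)| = 12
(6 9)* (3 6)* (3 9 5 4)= (9)(3 6 5 4)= [0, 1, 2, 6, 3, 4, 5, 7, 8, 9]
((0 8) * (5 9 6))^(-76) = (5 6 9)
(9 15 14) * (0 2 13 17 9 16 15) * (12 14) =[2, 1, 13, 3, 4, 5, 6, 7, 8, 0, 10, 11, 14, 17, 16, 12, 15, 9] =(0 2 13 17 9)(12 14 16 15)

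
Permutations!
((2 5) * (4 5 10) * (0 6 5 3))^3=((0 6 5 2 10 4 3))^3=(0 2 3 5 4 6 10)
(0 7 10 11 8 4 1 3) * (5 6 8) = (0 7 10 11 5 6 8 4 1 3) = [7, 3, 2, 0, 1, 6, 8, 10, 4, 9, 11, 5]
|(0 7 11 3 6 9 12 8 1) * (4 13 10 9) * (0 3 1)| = 12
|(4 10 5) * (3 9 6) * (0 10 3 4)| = 12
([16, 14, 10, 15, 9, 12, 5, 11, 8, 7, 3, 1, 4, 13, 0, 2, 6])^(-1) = (0 14 1 11 7 9 4 12 5 6 16)(2 15 3 10)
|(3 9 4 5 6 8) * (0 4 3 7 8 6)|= 6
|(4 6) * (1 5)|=2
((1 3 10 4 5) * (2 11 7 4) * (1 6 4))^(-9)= (1 2)(3 11)(7 10)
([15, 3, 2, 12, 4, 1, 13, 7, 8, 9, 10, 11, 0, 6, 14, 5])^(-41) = (0 15 5 1 3 12)(6 13)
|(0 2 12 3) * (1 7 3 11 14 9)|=|(0 2 12 11 14 9 1 7 3)|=9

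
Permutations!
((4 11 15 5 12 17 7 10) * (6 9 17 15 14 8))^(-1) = (4 10 7 17 9 6 8 14 11)(5 15 12)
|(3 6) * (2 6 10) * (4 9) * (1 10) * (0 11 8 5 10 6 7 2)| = |(0 11 8 5 10)(1 6 3)(2 7)(4 9)| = 30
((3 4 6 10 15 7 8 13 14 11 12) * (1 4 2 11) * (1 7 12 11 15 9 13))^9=((1 4 6 10 9 13 14 7 8)(2 15 12 3))^9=(2 15 12 3)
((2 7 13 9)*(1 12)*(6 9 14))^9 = ((1 12)(2 7 13 14 6 9))^9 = (1 12)(2 14)(6 7)(9 13)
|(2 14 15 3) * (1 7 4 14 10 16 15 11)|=|(1 7 4 14 11)(2 10 16 15 3)|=5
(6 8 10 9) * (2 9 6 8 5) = (2 9 8 10 6 5) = [0, 1, 9, 3, 4, 2, 5, 7, 10, 8, 6]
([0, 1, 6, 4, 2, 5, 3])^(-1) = (2 4 3 6)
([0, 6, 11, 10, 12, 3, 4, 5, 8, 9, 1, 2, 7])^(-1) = (1 10 3 5 7 12 4 6)(2 11)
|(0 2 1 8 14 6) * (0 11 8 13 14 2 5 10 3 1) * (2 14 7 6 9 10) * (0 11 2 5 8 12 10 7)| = 13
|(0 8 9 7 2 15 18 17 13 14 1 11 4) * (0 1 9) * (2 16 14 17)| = 12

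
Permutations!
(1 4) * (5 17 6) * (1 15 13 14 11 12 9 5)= (1 4 15 13 14 11 12 9 5 17 6)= [0, 4, 2, 3, 15, 17, 1, 7, 8, 5, 10, 12, 9, 14, 11, 13, 16, 6]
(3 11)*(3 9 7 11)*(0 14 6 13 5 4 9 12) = (0 14 6 13 5 4 9 7 11 12) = [14, 1, 2, 3, 9, 4, 13, 11, 8, 7, 10, 12, 0, 5, 6]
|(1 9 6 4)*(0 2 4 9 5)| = |(0 2 4 1 5)(6 9)| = 10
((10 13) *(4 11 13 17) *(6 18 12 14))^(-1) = (4 17 10 13 11)(6 14 12 18)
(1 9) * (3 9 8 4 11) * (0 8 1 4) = (0 8)(3 9 4 11) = [8, 1, 2, 9, 11, 5, 6, 7, 0, 4, 10, 3]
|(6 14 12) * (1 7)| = |(1 7)(6 14 12)| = 6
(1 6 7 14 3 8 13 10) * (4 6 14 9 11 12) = [0, 14, 2, 8, 6, 5, 7, 9, 13, 11, 1, 12, 4, 10, 3] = (1 14 3 8 13 10)(4 6 7 9 11 12)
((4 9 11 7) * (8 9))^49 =((4 8 9 11 7))^49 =(4 7 11 9 8)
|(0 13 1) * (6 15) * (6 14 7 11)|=|(0 13 1)(6 15 14 7 11)|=15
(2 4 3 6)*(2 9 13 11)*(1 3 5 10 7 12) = (1 3 6 9 13 11 2 4 5 10 7 12) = [0, 3, 4, 6, 5, 10, 9, 12, 8, 13, 7, 2, 1, 11]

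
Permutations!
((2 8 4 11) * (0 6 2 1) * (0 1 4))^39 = ((0 6 2 8)(4 11))^39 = (0 8 2 6)(4 11)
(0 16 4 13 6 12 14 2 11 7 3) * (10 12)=(0 16 4 13 6 10 12 14 2 11 7 3)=[16, 1, 11, 0, 13, 5, 10, 3, 8, 9, 12, 7, 14, 6, 2, 15, 4]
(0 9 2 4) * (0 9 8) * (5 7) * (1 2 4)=(0 8)(1 2)(4 9)(5 7)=[8, 2, 1, 3, 9, 7, 6, 5, 0, 4]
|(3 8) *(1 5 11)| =|(1 5 11)(3 8)| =6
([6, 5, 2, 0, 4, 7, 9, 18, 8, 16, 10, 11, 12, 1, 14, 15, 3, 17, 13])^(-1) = [3, 13, 2, 16, 4, 1, 0, 5, 8, 6, 10, 11, 12, 18, 14, 15, 9, 17, 7]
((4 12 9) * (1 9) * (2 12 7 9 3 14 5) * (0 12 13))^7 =((0 12 1 3 14 5 2 13)(4 7 9))^7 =(0 13 2 5 14 3 1 12)(4 7 9)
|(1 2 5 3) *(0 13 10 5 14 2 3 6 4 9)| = |(0 13 10 5 6 4 9)(1 3)(2 14)| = 14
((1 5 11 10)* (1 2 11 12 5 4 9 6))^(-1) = ((1 4 9 6)(2 11 10)(5 12))^(-1) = (1 6 9 4)(2 10 11)(5 12)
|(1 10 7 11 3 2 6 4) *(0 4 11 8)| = |(0 4 1 10 7 8)(2 6 11 3)| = 12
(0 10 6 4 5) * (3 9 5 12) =(0 10 6 4 12 3 9 5) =[10, 1, 2, 9, 12, 0, 4, 7, 8, 5, 6, 11, 3]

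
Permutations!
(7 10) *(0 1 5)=[1, 5, 2, 3, 4, 0, 6, 10, 8, 9, 7]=(0 1 5)(7 10)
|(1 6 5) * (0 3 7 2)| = 12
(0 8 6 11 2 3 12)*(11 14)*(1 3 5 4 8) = (0 1 3 12)(2 5 4 8 6 14 11) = [1, 3, 5, 12, 8, 4, 14, 7, 6, 9, 10, 2, 0, 13, 11]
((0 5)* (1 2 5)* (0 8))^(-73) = (0 2 8 1 5)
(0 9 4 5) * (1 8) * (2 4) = (0 9 2 4 5)(1 8) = [9, 8, 4, 3, 5, 0, 6, 7, 1, 2]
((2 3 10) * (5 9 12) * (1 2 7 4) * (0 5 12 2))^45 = (12)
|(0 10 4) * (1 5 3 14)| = |(0 10 4)(1 5 3 14)| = 12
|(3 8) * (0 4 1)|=|(0 4 1)(3 8)|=6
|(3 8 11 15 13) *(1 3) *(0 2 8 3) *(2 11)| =10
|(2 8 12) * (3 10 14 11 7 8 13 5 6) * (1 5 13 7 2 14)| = |(1 5 6 3 10)(2 7 8 12 14 11)| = 30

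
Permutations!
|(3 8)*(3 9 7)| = |(3 8 9 7)| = 4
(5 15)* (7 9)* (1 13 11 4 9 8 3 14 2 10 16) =[0, 13, 10, 14, 9, 15, 6, 8, 3, 7, 16, 4, 12, 11, 2, 5, 1] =(1 13 11 4 9 7 8 3 14 2 10 16)(5 15)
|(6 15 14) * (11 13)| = 6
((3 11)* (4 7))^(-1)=((3 11)(4 7))^(-1)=(3 11)(4 7)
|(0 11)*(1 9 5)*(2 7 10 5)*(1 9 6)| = |(0 11)(1 6)(2 7 10 5 9)| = 10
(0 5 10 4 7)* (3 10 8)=(0 5 8 3 10 4 7)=[5, 1, 2, 10, 7, 8, 6, 0, 3, 9, 4]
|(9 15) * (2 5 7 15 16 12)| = 7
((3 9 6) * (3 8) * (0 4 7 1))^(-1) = (0 1 7 4)(3 8 6 9)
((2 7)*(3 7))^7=((2 3 7))^7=(2 3 7)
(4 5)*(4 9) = [0, 1, 2, 3, 5, 9, 6, 7, 8, 4] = (4 5 9)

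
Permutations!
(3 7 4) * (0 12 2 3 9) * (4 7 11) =(0 12 2 3 11 4 9) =[12, 1, 3, 11, 9, 5, 6, 7, 8, 0, 10, 4, 2]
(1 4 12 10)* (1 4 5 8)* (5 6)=(1 6 5 8)(4 12 10)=[0, 6, 2, 3, 12, 8, 5, 7, 1, 9, 4, 11, 10]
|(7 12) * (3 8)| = |(3 8)(7 12)| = 2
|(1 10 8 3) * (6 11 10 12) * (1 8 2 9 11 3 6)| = 12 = |(1 12)(2 9 11 10)(3 8 6)|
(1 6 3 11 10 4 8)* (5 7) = (1 6 3 11 10 4 8)(5 7) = [0, 6, 2, 11, 8, 7, 3, 5, 1, 9, 4, 10]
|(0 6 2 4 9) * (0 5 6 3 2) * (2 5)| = |(0 3 5 6)(2 4 9)| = 12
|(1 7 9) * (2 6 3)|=3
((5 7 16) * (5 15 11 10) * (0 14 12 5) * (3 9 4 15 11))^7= (0 10 11 16 7 5 12 14)(3 15 4 9)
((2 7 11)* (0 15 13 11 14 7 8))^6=(15)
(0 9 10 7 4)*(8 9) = (0 8 9 10 7 4) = [8, 1, 2, 3, 0, 5, 6, 4, 9, 10, 7]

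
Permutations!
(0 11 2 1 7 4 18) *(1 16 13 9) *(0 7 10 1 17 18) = (0 11 2 16 13 9 17 18 7 4)(1 10) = [11, 10, 16, 3, 0, 5, 6, 4, 8, 17, 1, 2, 12, 9, 14, 15, 13, 18, 7]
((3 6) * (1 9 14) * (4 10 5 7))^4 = ((1 9 14)(3 6)(4 10 5 7))^4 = (1 9 14)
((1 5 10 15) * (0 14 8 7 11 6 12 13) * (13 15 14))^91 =((0 13)(1 5 10 14 8 7 11 6 12 15))^91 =(0 13)(1 5 10 14 8 7 11 6 12 15)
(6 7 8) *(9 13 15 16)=(6 7 8)(9 13 15 16)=[0, 1, 2, 3, 4, 5, 7, 8, 6, 13, 10, 11, 12, 15, 14, 16, 9]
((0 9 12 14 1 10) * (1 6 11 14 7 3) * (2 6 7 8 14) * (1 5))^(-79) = (0 9 12 8 14 7 3 5 1 10)(2 11 6)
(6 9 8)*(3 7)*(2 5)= (2 5)(3 7)(6 9 8)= [0, 1, 5, 7, 4, 2, 9, 3, 6, 8]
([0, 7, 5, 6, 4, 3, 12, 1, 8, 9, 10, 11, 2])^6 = [0, 1, 5, 6, 4, 3, 12, 7, 8, 9, 10, 11, 2]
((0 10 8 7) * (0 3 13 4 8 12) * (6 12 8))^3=((0 10 8 7 3 13 4 6 12))^3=(0 7 4)(3 6 10)(8 13 12)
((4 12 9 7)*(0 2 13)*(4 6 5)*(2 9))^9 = (13)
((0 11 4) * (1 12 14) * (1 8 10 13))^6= (14)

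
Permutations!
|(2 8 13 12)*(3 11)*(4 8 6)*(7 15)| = 6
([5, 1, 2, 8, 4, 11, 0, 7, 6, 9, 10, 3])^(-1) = [6, 1, 2, 11, 4, 0, 8, 7, 3, 9, 10, 5]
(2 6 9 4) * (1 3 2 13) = (1 3 2 6 9 4 13) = [0, 3, 6, 2, 13, 5, 9, 7, 8, 4, 10, 11, 12, 1]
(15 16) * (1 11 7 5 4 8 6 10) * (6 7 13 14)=(1 11 13 14 6 10)(4 8 7 5)(15 16)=[0, 11, 2, 3, 8, 4, 10, 5, 7, 9, 1, 13, 12, 14, 6, 16, 15]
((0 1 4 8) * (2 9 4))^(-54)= (9)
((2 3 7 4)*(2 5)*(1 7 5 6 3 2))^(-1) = (1 5 3 6 4 7)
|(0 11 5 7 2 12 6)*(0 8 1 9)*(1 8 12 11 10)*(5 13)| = 20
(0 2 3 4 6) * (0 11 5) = [2, 1, 3, 4, 6, 0, 11, 7, 8, 9, 10, 5] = (0 2 3 4 6 11 5)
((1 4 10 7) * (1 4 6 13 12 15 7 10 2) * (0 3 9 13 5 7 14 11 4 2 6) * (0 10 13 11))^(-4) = ((0 3 9 11 4 6 5 7 2 1 10 13 12 15 14))^(-4) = (0 13 7 11 14 10 5 9 15 1 6 3 12 2 4)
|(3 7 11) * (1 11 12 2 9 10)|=8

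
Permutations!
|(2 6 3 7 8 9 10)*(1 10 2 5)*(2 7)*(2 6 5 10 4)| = |(10)(1 4 2 5)(3 6)(7 8 9)| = 12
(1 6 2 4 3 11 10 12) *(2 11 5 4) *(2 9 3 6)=(1 2 9 3 5 4 6 11 10 12)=[0, 2, 9, 5, 6, 4, 11, 7, 8, 3, 12, 10, 1]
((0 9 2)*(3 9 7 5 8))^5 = (0 9 8 7 2 3 5)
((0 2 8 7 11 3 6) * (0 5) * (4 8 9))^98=((0 2 9 4 8 7 11 3 6 5))^98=(0 6 11 8 9)(2 5 3 7 4)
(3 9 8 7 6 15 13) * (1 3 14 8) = (1 3 9)(6 15 13 14 8 7) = [0, 3, 2, 9, 4, 5, 15, 6, 7, 1, 10, 11, 12, 14, 8, 13]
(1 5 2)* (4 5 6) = (1 6 4 5 2) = [0, 6, 1, 3, 5, 2, 4]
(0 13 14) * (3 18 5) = [13, 1, 2, 18, 4, 3, 6, 7, 8, 9, 10, 11, 12, 14, 0, 15, 16, 17, 5] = (0 13 14)(3 18 5)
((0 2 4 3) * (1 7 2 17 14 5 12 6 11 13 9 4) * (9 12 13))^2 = ((0 17 14 5 13 12 6 11 9 4 3)(1 7 2))^2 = (0 14 13 6 9 3 17 5 12 11 4)(1 2 7)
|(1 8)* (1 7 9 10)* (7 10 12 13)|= |(1 8 10)(7 9 12 13)|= 12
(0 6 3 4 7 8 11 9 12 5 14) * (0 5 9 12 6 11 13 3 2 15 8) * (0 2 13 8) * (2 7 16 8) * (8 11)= (0 8 2 15)(3 4 16 11 12 9 6 13)(5 14)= [8, 1, 15, 4, 16, 14, 13, 7, 2, 6, 10, 12, 9, 3, 5, 0, 11]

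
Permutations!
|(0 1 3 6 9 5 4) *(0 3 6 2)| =8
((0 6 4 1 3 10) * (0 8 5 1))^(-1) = (0 4 6)(1 5 8 10 3)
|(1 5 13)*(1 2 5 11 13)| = 5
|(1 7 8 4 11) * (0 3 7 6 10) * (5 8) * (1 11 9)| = 10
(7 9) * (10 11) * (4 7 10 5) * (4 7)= (5 7 9 10 11)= [0, 1, 2, 3, 4, 7, 6, 9, 8, 10, 11, 5]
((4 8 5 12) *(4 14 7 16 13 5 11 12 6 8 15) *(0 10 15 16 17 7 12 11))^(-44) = (17)(0 10 15 4 16 13 5 6 8)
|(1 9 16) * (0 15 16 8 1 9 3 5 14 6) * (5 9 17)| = 28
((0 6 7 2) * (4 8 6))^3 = ((0 4 8 6 7 2))^3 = (0 6)(2 8)(4 7)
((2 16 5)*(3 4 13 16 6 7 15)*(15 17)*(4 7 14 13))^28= (17)(2 16 14)(5 13 6)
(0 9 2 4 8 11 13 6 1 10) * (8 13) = (0 9 2 4 13 6 1 10)(8 11) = [9, 10, 4, 3, 13, 5, 1, 7, 11, 2, 0, 8, 12, 6]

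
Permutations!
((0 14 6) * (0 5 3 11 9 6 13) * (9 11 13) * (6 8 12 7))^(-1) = ((0 14 9 8 12 7 6 5 3 13))^(-1) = (0 13 3 5 6 7 12 8 9 14)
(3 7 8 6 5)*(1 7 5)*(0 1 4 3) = (0 1 7 8 6 4 3 5) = [1, 7, 2, 5, 3, 0, 4, 8, 6]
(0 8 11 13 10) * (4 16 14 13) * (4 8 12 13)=(0 12 13 10)(4 16 14)(8 11)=[12, 1, 2, 3, 16, 5, 6, 7, 11, 9, 0, 8, 13, 10, 4, 15, 14]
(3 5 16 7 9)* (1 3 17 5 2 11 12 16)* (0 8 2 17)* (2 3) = [8, 2, 11, 17, 4, 1, 6, 9, 3, 0, 10, 12, 16, 13, 14, 15, 7, 5] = (0 8 3 17 5 1 2 11 12 16 7 9)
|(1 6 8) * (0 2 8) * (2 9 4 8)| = 6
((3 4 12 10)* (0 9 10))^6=(12)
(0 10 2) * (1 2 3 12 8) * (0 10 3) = (0 3 12 8 1 2 10) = [3, 2, 10, 12, 4, 5, 6, 7, 1, 9, 0, 11, 8]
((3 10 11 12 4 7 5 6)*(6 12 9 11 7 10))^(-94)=((3 6)(4 10 7 5 12)(9 11))^(-94)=(4 10 7 5 12)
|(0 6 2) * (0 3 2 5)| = |(0 6 5)(2 3)| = 6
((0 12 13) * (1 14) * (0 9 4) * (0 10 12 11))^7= ((0 11)(1 14)(4 10 12 13 9))^7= (0 11)(1 14)(4 12 9 10 13)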